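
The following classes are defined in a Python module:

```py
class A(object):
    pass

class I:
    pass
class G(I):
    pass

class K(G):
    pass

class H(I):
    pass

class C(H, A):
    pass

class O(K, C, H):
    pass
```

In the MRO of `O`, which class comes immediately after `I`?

L[O] = O + merge(L[K], L[C], L[H], [K C H])
  take K:  [K G I object] + [C H I A object] + [H I object] + [K C H]
  take G:  [G I object] + [C H I A object] + [H I object] + [C H]
  take C:  [I object] + [C H I A object] + [H I object] + [C H]
  take H:  [I object] + [H I A object] + [H I object] + [H]
  take I:  [I object] + [I A object] + [I object]
  take A:  [object] + [A object] + [object]
  take object:  [object] + [object] + [object]
MRO: O K G C H I A object
I is at position 5; next is A.

A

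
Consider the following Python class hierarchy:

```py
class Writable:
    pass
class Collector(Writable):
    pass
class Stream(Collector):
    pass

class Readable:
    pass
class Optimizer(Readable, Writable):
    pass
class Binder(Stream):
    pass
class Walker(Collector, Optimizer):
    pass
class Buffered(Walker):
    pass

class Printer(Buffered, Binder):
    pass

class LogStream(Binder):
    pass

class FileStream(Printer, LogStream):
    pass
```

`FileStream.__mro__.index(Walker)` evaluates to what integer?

L[FileStream] = FileStream + merge(L[Printer], L[LogStream], [Printer LogStream])
  take Printer:  [Printer Buffered Walker Binder Stream Collector Optimizer Readable Writable object] + [LogStream Binder Stream Collector Writable object] + [Printer LogStream]
  take Buffered:  [Buffered Walker Binder Stream Collector Optimizer Readable Writable object] + [LogStream Binder Stream Collector Writable object] + [LogStream]
  take Walker:  [Walker Binder Stream Collector Optimizer Readable Writable object] + [LogStream Binder Stream Collector Writable object] + [LogStream]
  take LogStream:  [Binder Stream Collector Optimizer Readable Writable object] + [LogStream Binder Stream Collector Writable object] + [LogStream]
  take Binder:  [Binder Stream Collector Optimizer Readable Writable object] + [Binder Stream Collector Writable object]
  take Stream:  [Stream Collector Optimizer Readable Writable object] + [Stream Collector Writable object]
  take Collector:  [Collector Optimizer Readable Writable object] + [Collector Writable object]
  take Optimizer:  [Optimizer Readable Writable object] + [Writable object]
  take Readable:  [Readable Writable object] + [Writable object]
  take Writable:  [Writable object] + [Writable object]
  take object:  [object] + [object]
MRO: FileStream Printer Buffered Walker LogStream Binder Stream Collector Optimizer Readable Writable object
Walker sits at index 3.

3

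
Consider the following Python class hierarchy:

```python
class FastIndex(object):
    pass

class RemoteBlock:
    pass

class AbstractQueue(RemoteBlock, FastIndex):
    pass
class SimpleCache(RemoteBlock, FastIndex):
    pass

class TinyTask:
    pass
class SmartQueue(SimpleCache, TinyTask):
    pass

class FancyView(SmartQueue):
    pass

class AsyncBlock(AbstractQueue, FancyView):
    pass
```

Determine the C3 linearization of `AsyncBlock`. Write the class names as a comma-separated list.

L[AsyncBlock] = AsyncBlock + merge(L[AbstractQueue], L[FancyView], [AbstractQueue FancyView])
  take AbstractQueue:  [AbstractQueue RemoteBlock FastIndex object] + [FancyView SmartQueue SimpleCache RemoteBlock FastIndex TinyTask object] + [AbstractQueue FancyView]
  take FancyView:  [RemoteBlock FastIndex object] + [FancyView SmartQueue SimpleCache RemoteBlock FastIndex TinyTask object] + [FancyView]
  take SmartQueue:  [RemoteBlock FastIndex object] + [SmartQueue SimpleCache RemoteBlock FastIndex TinyTask object]
  take SimpleCache:  [RemoteBlock FastIndex object] + [SimpleCache RemoteBlock FastIndex TinyTask object]
  take RemoteBlock:  [RemoteBlock FastIndex object] + [RemoteBlock FastIndex TinyTask object]
  take FastIndex:  [FastIndex object] + [FastIndex TinyTask object]
  take TinyTask:  [object] + [TinyTask object]
  take object:  [object] + [object]

AsyncBlock, AbstractQueue, FancyView, SmartQueue, SimpleCache, RemoteBlock, FastIndex, TinyTask, object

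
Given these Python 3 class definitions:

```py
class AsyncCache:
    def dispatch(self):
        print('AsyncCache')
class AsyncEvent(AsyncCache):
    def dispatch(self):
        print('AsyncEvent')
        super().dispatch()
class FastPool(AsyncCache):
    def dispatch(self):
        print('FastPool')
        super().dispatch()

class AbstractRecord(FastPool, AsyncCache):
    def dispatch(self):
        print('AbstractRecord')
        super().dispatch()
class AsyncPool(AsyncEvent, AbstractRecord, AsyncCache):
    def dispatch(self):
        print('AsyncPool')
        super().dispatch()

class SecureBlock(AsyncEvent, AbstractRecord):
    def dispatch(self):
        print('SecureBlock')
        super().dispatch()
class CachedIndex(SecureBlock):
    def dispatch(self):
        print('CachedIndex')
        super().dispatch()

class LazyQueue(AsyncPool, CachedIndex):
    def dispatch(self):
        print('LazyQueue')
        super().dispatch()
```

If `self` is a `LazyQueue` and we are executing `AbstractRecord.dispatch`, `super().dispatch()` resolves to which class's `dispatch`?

L[LazyQueue] = LazyQueue + merge(L[AsyncPool], L[CachedIndex], [AsyncPool CachedIndex])
  take AsyncPool:  [AsyncPool AsyncEvent AbstractRecord FastPool AsyncCache object] + [CachedIndex SecureBlock AsyncEvent AbstractRecord FastPool AsyncCache object] + [AsyncPool CachedIndex]
  take CachedIndex:  [AsyncEvent AbstractRecord FastPool AsyncCache object] + [CachedIndex SecureBlock AsyncEvent AbstractRecord FastPool AsyncCache object] + [CachedIndex]
  take SecureBlock:  [AsyncEvent AbstractRecord FastPool AsyncCache object] + [SecureBlock AsyncEvent AbstractRecord FastPool AsyncCache object]
  take AsyncEvent:  [AsyncEvent AbstractRecord FastPool AsyncCache object] + [AsyncEvent AbstractRecord FastPool AsyncCache object]
  take AbstractRecord:  [AbstractRecord FastPool AsyncCache object] + [AbstractRecord FastPool AsyncCache object]
  take FastPool:  [FastPool AsyncCache object] + [FastPool AsyncCache object]
  take AsyncCache:  [AsyncCache object] + [AsyncCache object]
  take object:  [object] + [object]
MRO: LazyQueue AsyncPool CachedIndex SecureBlock AsyncEvent AbstractRecord FastPool AsyncCache object
super() in AbstractRecord.dispatch on a LazyQueue instance goes to the class after AbstractRecord in LazyQueue's MRO: FastPool.

FastPool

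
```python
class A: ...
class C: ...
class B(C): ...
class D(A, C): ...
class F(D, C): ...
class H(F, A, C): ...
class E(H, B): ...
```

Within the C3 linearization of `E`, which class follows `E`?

L[E] = E + merge(L[H], L[B], [H B])
  take H:  [H F D A C object] + [B C object] + [H B]
  take F:  [F D A C object] + [B C object] + [B]
  take D:  [D A C object] + [B C object] + [B]
  take A:  [A C object] + [B C object] + [B]
  take B:  [C object] + [B C object] + [B]
  take C:  [C object] + [C object]
  take object:  [object] + [object]
MRO: E H F D A B C object
E is at position 0; next is H.

H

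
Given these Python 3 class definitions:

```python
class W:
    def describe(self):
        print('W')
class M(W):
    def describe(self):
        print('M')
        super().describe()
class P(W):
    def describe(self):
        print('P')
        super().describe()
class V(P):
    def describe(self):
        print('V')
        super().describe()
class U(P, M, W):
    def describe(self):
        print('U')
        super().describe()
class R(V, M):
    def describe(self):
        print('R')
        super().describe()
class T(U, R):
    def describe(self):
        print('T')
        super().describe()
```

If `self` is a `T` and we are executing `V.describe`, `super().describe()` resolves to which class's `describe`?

P

L[T] = T + merge(L[U], L[R], [U R])
  take U:  [U P M W object] + [R V P M W object] + [U R]
  take R:  [P M W object] + [R V P M W object] + [R]
  take V:  [P M W object] + [V P M W object]
  take P:  [P M W object] + [P M W object]
  take M:  [M W object] + [M W object]
  take W:  [W object] + [W object]
  take object:  [object] + [object]
MRO: T U R V P M W object
super() in V.describe on a T instance goes to the class after V in T's MRO: P.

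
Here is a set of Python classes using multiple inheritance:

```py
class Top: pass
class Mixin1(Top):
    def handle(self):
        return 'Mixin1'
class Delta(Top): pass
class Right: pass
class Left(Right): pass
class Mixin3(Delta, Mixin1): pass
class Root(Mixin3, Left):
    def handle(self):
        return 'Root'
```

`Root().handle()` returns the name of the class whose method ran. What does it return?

L[Root] = Root + merge(L[Mixin3], L[Left], [Mixin3 Left])
  take Mixin3:  [Mixin3 Delta Mixin1 Top object] + [Left Right object] + [Mixin3 Left]
  take Delta:  [Delta Mixin1 Top object] + [Left Right object] + [Left]
  take Mixin1:  [Mixin1 Top object] + [Left Right object] + [Left]
  take Top:  [Top object] + [Left Right object] + [Left]
  take Left:  [object] + [Left Right object] + [Left]
  take Right:  [object] + [Right object]
  take object:  [object] + [object]
MRO: Root Mixin3 Delta Mixin1 Top Left Right object
handle is defined in: Mixin1, Root. First along the MRO is Root.

Root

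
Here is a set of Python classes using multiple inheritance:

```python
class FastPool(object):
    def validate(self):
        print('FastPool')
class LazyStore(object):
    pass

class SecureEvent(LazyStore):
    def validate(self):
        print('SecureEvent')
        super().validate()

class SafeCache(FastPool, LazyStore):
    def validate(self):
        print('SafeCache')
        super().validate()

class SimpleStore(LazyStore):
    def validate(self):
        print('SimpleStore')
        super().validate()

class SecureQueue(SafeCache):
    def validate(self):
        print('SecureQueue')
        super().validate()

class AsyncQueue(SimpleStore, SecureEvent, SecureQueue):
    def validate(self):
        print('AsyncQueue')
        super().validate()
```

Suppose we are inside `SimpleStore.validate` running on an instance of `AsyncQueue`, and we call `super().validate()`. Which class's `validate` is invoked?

SecureEvent

L[AsyncQueue] = AsyncQueue + merge(L[SimpleStore], L[SecureEvent], L[SecureQueue], [SimpleStore SecureEvent SecureQueue])
  take SimpleStore:  [SimpleStore LazyStore object] + [SecureEvent LazyStore object] + [SecureQueue SafeCache FastPool LazyStore object] + [SimpleStore SecureEvent SecureQueue]
  take SecureEvent:  [LazyStore object] + [SecureEvent LazyStore object] + [SecureQueue SafeCache FastPool LazyStore object] + [SecureEvent SecureQueue]
  take SecureQueue:  [LazyStore object] + [LazyStore object] + [SecureQueue SafeCache FastPool LazyStore object] + [SecureQueue]
  take SafeCache:  [LazyStore object] + [LazyStore object] + [SafeCache FastPool LazyStore object]
  take FastPool:  [LazyStore object] + [LazyStore object] + [FastPool LazyStore object]
  take LazyStore:  [LazyStore object] + [LazyStore object] + [LazyStore object]
  take object:  [object] + [object] + [object]
MRO: AsyncQueue SimpleStore SecureEvent SecureQueue SafeCache FastPool LazyStore object
super() in SimpleStore.validate on a AsyncQueue instance goes to the class after SimpleStore in AsyncQueue's MRO: SecureEvent.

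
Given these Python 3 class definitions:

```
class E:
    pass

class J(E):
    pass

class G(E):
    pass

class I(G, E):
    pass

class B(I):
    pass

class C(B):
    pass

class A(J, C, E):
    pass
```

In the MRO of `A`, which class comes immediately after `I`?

L[A] = A + merge(L[J], L[C], L[E], [J C E])
  take J:  [J E object] + [C B I G E object] + [E object] + [J C E]
  take C:  [E object] + [C B I G E object] + [E object] + [C E]
  take B:  [E object] + [B I G E object] + [E object] + [E]
  take I:  [E object] + [I G E object] + [E object] + [E]
  take G:  [E object] + [G E object] + [E object] + [E]
  take E:  [E object] + [E object] + [E object] + [E]
  take object:  [object] + [object] + [object]
MRO: A J C B I G E object
I is at position 4; next is G.

G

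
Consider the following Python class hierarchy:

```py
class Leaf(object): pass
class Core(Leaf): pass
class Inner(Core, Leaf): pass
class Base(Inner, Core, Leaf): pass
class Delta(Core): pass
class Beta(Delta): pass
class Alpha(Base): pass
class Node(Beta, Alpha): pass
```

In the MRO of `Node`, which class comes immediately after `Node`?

L[Node] = Node + merge(L[Beta], L[Alpha], [Beta Alpha])
  take Beta:  [Beta Delta Core Leaf object] + [Alpha Base Inner Core Leaf object] + [Beta Alpha]
  take Delta:  [Delta Core Leaf object] + [Alpha Base Inner Core Leaf object] + [Alpha]
  take Alpha:  [Core Leaf object] + [Alpha Base Inner Core Leaf object] + [Alpha]
  take Base:  [Core Leaf object] + [Base Inner Core Leaf object]
  take Inner:  [Core Leaf object] + [Inner Core Leaf object]
  take Core:  [Core Leaf object] + [Core Leaf object]
  take Leaf:  [Leaf object] + [Leaf object]
  take object:  [object] + [object]
MRO: Node Beta Delta Alpha Base Inner Core Leaf object
Node is at position 0; next is Beta.

Beta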